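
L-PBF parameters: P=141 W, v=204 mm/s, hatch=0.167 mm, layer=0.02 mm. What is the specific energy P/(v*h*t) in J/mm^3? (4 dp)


Build rate = 204 * 0.167 * 0.02 = 0.68136 mm^3/s
SE = 141 / 0.68136 = 206.9391 J/mm^3


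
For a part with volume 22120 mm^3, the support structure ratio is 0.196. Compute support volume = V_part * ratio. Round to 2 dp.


V_support = 22120 * 0.196 = 4335.52 mm^3


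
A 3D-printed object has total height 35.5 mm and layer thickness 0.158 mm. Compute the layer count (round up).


Layers = ceil(35.5/0.158) = 225


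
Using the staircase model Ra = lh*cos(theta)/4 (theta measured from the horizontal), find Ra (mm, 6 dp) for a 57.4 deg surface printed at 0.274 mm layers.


Ra = 0.274 * cos(57.4) / 4 = 0.036906 mm


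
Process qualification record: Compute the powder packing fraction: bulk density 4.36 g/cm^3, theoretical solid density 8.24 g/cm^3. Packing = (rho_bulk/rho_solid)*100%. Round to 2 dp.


Packing = (4.36/8.24)*100 = 52.91 %


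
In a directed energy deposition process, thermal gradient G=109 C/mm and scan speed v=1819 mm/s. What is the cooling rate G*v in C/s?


CR = 109 * 1819 = 198271 C/s


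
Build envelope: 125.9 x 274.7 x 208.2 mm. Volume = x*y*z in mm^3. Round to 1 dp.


V = 125.9 * 274.7 * 208.2 = 7200540.8 mm^3


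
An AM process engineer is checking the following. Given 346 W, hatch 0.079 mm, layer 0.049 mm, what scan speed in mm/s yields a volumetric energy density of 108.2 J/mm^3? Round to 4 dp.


v = 346 / (108.2*0.079*0.049) = 826.0868 mm/s


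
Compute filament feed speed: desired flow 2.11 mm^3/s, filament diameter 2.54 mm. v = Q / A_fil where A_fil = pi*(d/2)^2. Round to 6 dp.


A = pi*(2.54/2)^2 = 5.067075
v = 2.11 / 5.067075 = 0.416414 mm/s


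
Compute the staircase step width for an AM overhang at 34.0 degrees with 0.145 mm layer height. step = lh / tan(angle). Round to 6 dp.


step = 0.145 / tan(34.0) = 0.214971 mm


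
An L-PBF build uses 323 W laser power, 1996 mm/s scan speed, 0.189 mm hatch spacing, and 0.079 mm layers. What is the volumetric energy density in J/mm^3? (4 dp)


E = 323 / (1996*0.189*0.079) = 10.8381 J/mm^3


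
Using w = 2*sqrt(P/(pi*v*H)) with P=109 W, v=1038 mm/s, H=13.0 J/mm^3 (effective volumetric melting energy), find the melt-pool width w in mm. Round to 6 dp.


w = 2*sqrt(109/(pi*1038*13.0)) = 0.101414 mm


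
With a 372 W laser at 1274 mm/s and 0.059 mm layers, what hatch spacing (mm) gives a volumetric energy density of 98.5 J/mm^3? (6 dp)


h = 372 / (98.5*1274*0.059) = 0.050244 mm


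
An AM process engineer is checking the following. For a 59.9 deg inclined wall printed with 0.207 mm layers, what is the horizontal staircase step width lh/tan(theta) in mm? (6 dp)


step = 0.207 / tan(59.9) = 0.119994 mm


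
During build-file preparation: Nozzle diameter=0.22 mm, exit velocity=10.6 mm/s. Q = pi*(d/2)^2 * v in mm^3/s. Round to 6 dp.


A = pi*(0.22/2)^2 = 0.03801327 mm^2
Q = 0.03801327 * 10.6 = 0.402941 mm^3/s


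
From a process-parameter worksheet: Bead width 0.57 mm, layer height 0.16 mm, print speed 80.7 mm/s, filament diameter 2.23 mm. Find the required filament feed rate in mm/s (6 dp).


Q = 0.57 * 0.16 * 80.7 = 7.35984 mm^3/s
A_fil = pi*(2.23/2)^2 = 3.90570653 mm^2
v_feed = 7.35984 / 3.90570653 = 1.884381 mm/s


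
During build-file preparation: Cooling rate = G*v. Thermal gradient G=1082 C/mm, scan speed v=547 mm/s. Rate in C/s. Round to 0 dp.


CR = 1082 * 547 = 591854 C/s


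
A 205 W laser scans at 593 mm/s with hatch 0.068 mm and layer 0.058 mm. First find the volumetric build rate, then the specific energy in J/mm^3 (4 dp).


Build rate = 593 * 0.068 * 0.058 = 2.338792 mm^3/s
SE = 205 / 2.338792 = 87.6521 J/mm^3


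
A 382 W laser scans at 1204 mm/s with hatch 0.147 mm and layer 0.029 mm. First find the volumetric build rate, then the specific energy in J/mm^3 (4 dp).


Build rate = 1204 * 0.147 * 0.029 = 5.132652 mm^3/s
SE = 382 / 5.132652 = 74.4255 J/mm^3


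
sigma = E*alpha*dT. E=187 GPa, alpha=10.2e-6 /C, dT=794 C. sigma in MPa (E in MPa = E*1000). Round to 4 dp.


sigma = 187*1000 * 10.2e-6 * 794 = 1514.4756 MPa


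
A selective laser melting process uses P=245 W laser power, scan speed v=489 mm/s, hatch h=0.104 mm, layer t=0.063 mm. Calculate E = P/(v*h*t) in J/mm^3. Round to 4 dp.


E = 245 / (489*0.104*0.063) = 76.4686 J/mm^3


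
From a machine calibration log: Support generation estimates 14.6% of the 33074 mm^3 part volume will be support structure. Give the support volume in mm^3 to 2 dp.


V_support = 33074 * 0.146 = 4828.8 mm^3


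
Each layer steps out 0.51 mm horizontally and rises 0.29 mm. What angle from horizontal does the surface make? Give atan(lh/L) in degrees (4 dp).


angle = atan(0.29/0.51) = 29.6237 degrees


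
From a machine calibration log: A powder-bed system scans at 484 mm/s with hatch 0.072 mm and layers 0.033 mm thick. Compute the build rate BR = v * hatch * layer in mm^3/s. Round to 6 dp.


Rate = 484 * 0.072 * 0.033 = 1.149984 mm^3/s


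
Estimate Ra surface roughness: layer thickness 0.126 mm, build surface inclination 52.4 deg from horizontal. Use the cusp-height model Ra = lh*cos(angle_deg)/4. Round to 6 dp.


Ra = 0.126 * cos(52.4) / 4 = 0.01922 mm


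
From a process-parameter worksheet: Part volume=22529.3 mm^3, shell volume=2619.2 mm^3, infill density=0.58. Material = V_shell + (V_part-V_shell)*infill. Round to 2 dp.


V_infill = (22529.3 - 2619.2) * 0.58 = 11547.86
V_total = 2619.2 + 11547.86 = 14167.06 mm^3


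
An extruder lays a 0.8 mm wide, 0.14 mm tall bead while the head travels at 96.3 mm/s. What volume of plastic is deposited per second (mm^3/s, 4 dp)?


Rate = 0.8 * 0.14 * 96.3 = 10.7856 mm^3/s


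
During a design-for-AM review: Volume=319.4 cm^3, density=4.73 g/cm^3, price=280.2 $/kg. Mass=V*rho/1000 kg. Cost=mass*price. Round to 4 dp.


Mass = 319.4*4.73/1000 = 1.510762 kg
Cost = 1.510762 * 280.2 = 423.3155 $


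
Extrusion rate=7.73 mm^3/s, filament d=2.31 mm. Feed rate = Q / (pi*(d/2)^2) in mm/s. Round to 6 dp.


A = pi*(2.31/2)^2 = 4.190963
v = 7.73 / 4.190963 = 1.844445 mm/s


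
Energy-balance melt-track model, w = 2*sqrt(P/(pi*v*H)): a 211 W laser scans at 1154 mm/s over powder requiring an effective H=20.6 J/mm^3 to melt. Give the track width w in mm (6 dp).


w = 2*sqrt(211/(pi*1154*20.6)) = 0.106306 mm


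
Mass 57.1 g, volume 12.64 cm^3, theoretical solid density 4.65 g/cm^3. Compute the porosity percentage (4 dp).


rho_part = 57.1 / 12.64 = 4.51740506 g/cm^3
Porosity = (1 - 4.51740506/4.65)*100 = 2.8515 %


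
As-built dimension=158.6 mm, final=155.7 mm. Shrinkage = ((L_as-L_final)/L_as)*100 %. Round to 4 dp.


Shrinkage = ((158.6-155.7)/158.6)*100 = 1.8285 %


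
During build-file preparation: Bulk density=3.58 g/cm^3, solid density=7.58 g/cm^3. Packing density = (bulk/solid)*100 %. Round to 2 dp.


Packing = (3.58/7.58)*100 = 47.23 %


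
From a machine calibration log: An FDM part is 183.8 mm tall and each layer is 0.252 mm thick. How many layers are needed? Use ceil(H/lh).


Layers = ceil(183.8/0.252) = 730


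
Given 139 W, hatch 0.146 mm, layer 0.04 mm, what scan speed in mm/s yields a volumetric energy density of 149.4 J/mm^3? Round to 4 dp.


v = 139 / (149.4*0.146*0.04) = 159.3131 mm/s


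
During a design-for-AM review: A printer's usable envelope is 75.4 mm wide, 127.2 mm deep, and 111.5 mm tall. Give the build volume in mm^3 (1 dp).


V = 75.4 * 127.2 * 111.5 = 1069383.1 mm^3


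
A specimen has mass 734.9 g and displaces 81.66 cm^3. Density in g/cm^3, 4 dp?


rho = 734.9 / 81.66 = 8.9995 g/cm^3


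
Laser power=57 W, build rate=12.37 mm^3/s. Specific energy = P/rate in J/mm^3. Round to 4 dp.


SE = 57 / 12.37 = 4.6079 J/mm^3


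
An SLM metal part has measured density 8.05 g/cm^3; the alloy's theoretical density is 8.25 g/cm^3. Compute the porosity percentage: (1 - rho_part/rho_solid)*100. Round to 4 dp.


Porosity = (1-8.05/8.25)*100 = 2.4242 %


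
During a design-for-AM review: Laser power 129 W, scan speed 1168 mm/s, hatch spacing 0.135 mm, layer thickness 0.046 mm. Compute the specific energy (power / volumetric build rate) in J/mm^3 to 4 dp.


Build rate = 1168 * 0.135 * 0.046 = 7.25328 mm^3/s
SE = 129 / 7.25328 = 17.7851 J/mm^3


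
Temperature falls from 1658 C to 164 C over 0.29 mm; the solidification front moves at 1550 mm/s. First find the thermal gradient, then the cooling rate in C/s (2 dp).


G = (1658-164)/0.29 = 5151.72413793 C/mm
CR = 5151.72413793 * 1550 = 7985172.41 C/s


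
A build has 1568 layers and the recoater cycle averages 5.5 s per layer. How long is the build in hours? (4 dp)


t = 1568 * 5.5 / 3600 = 2.3956 hrs


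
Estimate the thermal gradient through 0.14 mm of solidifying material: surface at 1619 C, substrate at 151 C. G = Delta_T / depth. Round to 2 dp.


G = (1619-151)/0.14 = 10485.71 C/mm


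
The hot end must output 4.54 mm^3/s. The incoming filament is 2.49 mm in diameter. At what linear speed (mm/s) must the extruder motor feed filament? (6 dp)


A = pi*(2.49/2)^2 = 4.869547
v = 4.54 / 4.869547 = 0.932325 mm/s


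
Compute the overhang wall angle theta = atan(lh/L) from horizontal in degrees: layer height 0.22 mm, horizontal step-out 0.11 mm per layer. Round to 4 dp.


angle = atan(0.22/0.11) = 63.4349 degrees


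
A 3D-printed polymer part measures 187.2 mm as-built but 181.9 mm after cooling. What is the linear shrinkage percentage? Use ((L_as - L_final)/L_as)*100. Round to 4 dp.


Shrinkage = ((187.2-181.9)/187.2)*100 = 2.8312 %


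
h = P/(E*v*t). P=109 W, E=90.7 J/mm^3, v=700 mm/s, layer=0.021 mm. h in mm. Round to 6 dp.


h = 109 / (90.7*700*0.021) = 0.081753 mm


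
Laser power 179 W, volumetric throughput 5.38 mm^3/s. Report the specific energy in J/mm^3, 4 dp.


SE = 179 / 5.38 = 33.2714 J/mm^3


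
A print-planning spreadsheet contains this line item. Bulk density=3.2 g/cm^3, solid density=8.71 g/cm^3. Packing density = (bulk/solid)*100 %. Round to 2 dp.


Packing = (3.2/8.71)*100 = 36.74 %


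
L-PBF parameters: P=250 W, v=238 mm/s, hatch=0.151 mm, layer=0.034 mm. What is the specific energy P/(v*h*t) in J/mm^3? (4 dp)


Build rate = 238 * 0.151 * 0.034 = 1.221892 mm^3/s
SE = 250 / 1.221892 = 204.6007 J/mm^3


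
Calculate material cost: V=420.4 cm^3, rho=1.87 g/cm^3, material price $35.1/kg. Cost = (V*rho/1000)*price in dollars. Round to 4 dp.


Mass = 420.4*1.87/1000 = 0.786148 kg
Cost = 0.786148 * 35.1 = 27.5938 $


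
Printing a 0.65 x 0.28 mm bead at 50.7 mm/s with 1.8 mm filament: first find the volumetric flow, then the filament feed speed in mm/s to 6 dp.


Q = 0.65 * 0.28 * 50.7 = 9.2274 mm^3/s
A_fil = pi*(1.8/2)^2 = 2.54469005 mm^2
v_feed = 9.2274 / 2.54469005 = 3.626139 mm/s


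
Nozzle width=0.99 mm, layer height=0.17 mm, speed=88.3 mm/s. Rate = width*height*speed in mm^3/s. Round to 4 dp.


Rate = 0.99 * 0.17 * 88.3 = 14.8609 mm^3/s


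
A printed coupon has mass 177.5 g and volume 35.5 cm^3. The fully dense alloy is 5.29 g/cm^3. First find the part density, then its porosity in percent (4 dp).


rho_part = 177.5 / 35.5 = 5.0 g/cm^3
Porosity = (1 - 5.0/5.29)*100 = 5.482 %


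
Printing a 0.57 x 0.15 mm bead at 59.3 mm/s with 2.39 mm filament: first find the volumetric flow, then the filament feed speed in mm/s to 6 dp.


Q = 0.57 * 0.15 * 59.3 = 5.07015 mm^3/s
A_fil = pi*(2.39/2)^2 = 4.48627285 mm^2
v_feed = 5.07015 / 4.48627285 = 1.130147 mm/s


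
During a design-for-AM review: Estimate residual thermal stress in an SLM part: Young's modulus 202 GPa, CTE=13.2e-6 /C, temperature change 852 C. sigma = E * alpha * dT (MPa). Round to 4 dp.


sigma = 202*1000 * 13.2e-6 * 852 = 2271.7728 MPa


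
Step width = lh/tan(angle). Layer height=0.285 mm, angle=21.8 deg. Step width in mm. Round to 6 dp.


step = 0.285 / tan(21.8) = 0.712551 mm


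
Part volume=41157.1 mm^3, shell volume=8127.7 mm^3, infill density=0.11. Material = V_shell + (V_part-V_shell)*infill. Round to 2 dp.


V_infill = (41157.1 - 8127.7) * 0.11 = 3633.23
V_total = 8127.7 + 3633.23 = 11760.93 mm^3


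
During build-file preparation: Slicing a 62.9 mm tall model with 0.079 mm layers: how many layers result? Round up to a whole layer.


Layers = ceil(62.9/0.079) = 797


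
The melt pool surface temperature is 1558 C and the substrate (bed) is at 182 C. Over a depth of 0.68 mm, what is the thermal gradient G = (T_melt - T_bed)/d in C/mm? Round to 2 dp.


G = (1558-182)/0.68 = 2023.53 C/mm


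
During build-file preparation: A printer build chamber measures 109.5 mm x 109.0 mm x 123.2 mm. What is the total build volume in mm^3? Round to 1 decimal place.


V = 109.5 * 109.0 * 123.2 = 1470453.6 mm^3


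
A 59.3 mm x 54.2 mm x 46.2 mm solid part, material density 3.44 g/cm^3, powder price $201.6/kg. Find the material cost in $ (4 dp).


V = 59.3 * 54.2 * 46.2 = 148489.572 mm^3 = 148.489572 cm^3
Mass = 148.489572 * 3.44 / 1000 = 0.51080413 kg
Cost = 0.51080413 * 201.6 = 102.9781 $


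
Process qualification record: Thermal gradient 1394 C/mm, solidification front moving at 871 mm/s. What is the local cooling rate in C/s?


CR = 1394 * 871 = 1214174 C/s


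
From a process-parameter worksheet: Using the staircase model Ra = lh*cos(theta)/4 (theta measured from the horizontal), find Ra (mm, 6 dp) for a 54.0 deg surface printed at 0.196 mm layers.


Ra = 0.196 * cos(54.0) / 4 = 0.028801 mm


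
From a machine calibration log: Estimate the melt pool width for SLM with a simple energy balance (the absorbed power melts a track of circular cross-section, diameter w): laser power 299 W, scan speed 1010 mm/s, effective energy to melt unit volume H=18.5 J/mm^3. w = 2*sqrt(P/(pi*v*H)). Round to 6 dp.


w = 2*sqrt(299/(pi*1010*18.5)) = 0.142739 mm


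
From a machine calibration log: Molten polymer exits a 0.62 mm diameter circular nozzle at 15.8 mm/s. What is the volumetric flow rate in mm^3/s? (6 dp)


A = pi*(0.62/2)^2 = 0.30190705 mm^2
Q = 0.30190705 * 15.8 = 4.770131 mm^3/s


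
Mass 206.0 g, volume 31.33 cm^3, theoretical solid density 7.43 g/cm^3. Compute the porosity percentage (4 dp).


rho_part = 206.0 / 31.33 = 6.57516757 g/cm^3
Porosity = (1 - 6.57516757/7.43)*100 = 11.5051 %


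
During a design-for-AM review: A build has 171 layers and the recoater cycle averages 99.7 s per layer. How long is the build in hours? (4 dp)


t = 171 * 99.7 / 3600 = 4.7358 hrs


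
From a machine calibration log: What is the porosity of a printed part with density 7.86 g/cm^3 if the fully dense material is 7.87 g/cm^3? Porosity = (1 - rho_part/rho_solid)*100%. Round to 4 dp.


Porosity = (1-7.86/7.87)*100 = 0.1271 %


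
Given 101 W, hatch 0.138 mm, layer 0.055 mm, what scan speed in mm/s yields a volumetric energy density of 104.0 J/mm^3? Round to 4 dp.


v = 101 / (104.0*0.138*0.055) = 127.9518 mm/s


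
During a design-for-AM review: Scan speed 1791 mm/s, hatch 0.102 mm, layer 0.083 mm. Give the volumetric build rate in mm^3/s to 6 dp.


Rate = 1791 * 0.102 * 0.083 = 15.162606 mm^3/s


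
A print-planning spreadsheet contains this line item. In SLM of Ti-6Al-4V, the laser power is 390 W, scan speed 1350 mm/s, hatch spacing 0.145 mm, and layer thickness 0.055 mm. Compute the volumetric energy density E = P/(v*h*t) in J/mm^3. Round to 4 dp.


E = 390 / (1350*0.145*0.055) = 36.2243 J/mm^3


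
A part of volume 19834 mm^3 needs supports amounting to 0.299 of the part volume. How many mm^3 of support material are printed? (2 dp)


V_support = 19834 * 0.299 = 5930.37 mm^3


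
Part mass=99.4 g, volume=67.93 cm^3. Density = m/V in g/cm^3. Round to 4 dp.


rho = 99.4 / 67.93 = 1.4633 g/cm^3


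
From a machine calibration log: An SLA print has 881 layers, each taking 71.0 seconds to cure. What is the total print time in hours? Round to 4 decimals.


t = 881 * 71.0 / 3600 = 17.3753 hrs


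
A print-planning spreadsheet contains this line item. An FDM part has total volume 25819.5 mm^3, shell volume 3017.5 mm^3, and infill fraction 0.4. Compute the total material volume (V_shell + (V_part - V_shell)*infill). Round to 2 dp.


V_infill = (25819.5 - 3017.5) * 0.4 = 9120.8
V_total = 3017.5 + 9120.8 = 12138.3 mm^3


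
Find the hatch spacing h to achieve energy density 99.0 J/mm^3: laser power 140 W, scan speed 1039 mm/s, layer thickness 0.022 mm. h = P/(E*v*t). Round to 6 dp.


h = 140 / (99.0*1039*0.022) = 0.061866 mm


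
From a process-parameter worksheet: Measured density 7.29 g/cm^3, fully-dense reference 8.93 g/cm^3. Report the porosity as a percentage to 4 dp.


Porosity = (1-7.29/8.93)*100 = 18.3651 %


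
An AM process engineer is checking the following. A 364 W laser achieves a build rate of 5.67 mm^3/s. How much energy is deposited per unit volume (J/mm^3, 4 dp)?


SE = 364 / 5.67 = 64.1975 J/mm^3


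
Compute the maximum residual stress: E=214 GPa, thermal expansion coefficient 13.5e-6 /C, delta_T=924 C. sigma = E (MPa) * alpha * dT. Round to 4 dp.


sigma = 214*1000 * 13.5e-6 * 924 = 2669.436 MPa


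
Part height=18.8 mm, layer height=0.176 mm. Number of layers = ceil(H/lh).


Layers = ceil(18.8/0.176) = 107


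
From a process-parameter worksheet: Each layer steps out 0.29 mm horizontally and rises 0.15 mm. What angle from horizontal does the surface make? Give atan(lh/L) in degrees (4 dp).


angle = atan(0.15/0.29) = 27.3499 degrees


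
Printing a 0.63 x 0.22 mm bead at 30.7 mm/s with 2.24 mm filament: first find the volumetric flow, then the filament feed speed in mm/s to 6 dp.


Q = 0.63 * 0.22 * 30.7 = 4.25502 mm^3/s
A_fil = pi*(2.24/2)^2 = 3.94081382 mm^2
v_feed = 4.25502 / 3.94081382 = 1.079731 mm/s


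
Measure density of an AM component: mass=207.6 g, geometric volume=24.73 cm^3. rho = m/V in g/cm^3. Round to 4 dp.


rho = 207.6 / 24.73 = 8.3947 g/cm^3


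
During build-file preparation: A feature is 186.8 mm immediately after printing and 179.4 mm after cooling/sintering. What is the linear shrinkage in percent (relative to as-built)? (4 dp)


Shrinkage = ((186.8-179.4)/186.8)*100 = 3.9615 %


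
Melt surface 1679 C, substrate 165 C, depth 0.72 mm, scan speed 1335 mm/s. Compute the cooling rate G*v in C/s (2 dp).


G = (1679-165)/0.72 = 2102.77777778 C/mm
CR = 2102.77777778 * 1335 = 2807208.33 C/s


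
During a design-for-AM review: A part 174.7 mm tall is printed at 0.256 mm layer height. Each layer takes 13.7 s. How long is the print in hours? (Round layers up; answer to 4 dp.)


Layers = ceil(174.7/0.256) = 683
t = 683 * 13.7 / 3600 = 2.5992 hrs


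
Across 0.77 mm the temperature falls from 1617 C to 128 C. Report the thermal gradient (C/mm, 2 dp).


G = (1617-128)/0.77 = 1933.77 C/mm


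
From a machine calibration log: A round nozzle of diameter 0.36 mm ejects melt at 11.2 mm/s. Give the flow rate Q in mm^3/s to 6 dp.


A = pi*(0.36/2)^2 = 0.1017876 mm^2
Q = 0.1017876 * 11.2 = 1.140021 mm^3/s


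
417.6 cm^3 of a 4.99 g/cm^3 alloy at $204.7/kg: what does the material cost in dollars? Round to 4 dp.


Mass = 417.6*4.99/1000 = 2.083824 kg
Cost = 2.083824 * 204.7 = 426.5588 $


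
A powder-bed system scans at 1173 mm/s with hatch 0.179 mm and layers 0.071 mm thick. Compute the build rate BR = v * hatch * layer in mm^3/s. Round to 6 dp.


Rate = 1173 * 0.179 * 0.071 = 14.907657 mm^3/s


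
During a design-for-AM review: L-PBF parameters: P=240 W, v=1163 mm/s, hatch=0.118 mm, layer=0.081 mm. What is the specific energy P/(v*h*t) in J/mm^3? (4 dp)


Build rate = 1163 * 0.118 * 0.081 = 11.115954 mm^3/s
SE = 240 / 11.115954 = 21.5906 J/mm^3


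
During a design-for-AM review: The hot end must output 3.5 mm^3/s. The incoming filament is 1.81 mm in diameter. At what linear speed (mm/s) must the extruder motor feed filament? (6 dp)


A = pi*(1.81/2)^2 = 2.573043
v = 3.5 / 2.573043 = 1.360257 mm/s


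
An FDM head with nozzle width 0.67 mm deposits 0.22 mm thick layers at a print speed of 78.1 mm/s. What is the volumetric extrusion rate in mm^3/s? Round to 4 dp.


Rate = 0.67 * 0.22 * 78.1 = 11.5119 mm^3/s


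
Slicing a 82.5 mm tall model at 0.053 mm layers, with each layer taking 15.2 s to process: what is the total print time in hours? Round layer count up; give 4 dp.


Layers = ceil(82.5/0.053) = 1557
t = 1557 * 15.2 / 3600 = 6.574 hrs


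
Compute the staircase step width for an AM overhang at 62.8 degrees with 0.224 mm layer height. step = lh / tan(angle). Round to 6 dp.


step = 0.224 / tan(62.8) = 0.11512 mm


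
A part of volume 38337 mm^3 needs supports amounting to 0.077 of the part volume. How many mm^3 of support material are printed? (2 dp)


V_support = 38337 * 0.077 = 2951.95 mm^3


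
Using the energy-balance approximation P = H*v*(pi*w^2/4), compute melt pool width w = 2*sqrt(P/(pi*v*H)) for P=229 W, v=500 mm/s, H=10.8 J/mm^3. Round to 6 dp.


w = 2*sqrt(229/(pi*500*10.8)) = 0.232368 mm


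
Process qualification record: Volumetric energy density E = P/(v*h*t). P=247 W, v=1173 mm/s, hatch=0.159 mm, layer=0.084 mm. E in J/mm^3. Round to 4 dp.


E = 247 / (1173*0.159*0.084) = 15.766 J/mm^3


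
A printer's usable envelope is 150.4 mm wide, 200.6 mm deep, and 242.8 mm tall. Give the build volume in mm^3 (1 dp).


V = 150.4 * 200.6 * 242.8 = 7325334.3 mm^3


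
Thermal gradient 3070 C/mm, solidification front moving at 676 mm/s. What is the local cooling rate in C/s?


CR = 3070 * 676 = 2075320 C/s


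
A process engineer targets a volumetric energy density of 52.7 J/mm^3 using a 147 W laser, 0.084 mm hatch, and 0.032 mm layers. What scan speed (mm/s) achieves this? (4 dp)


v = 147 / (52.7*0.084*0.032) = 1037.7135 mm/s


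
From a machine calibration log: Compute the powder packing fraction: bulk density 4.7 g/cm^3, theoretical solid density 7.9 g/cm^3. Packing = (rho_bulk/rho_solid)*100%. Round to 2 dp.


Packing = (4.7/7.9)*100 = 59.49 %


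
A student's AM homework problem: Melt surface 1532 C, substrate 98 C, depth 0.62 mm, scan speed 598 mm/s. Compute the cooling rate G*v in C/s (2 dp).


G = (1532-98)/0.62 = 2312.90322581 C/mm
CR = 2312.90322581 * 598 = 1383116.13 C/s


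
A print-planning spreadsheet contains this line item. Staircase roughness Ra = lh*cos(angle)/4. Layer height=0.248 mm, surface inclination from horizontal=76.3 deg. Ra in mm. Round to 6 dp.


Ra = 0.248 * cos(76.3) / 4 = 0.014684 mm


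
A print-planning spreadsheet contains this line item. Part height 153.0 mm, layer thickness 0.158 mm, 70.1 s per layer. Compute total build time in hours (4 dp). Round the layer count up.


Layers = ceil(153.0/0.158) = 969
t = 969 * 70.1 / 3600 = 18.8686 hrs


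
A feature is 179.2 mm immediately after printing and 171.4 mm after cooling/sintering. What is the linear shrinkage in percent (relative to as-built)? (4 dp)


Shrinkage = ((179.2-171.4)/179.2)*100 = 4.3527 %


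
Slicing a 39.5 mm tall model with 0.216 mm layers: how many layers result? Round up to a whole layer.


Layers = ceil(39.5/0.216) = 183


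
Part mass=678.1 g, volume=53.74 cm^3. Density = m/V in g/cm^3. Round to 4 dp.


rho = 678.1 / 53.74 = 12.6182 g/cm^3


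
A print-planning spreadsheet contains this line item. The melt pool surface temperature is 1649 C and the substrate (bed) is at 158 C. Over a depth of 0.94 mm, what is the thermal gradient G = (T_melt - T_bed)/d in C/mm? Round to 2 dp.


G = (1649-158)/0.94 = 1586.17 C/mm


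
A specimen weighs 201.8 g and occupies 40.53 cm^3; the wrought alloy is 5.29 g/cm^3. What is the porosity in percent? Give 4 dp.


rho_part = 201.8 / 40.53 = 4.97902788 g/cm^3
Porosity = (1 - 4.97902788/5.29)*100 = 5.8785 %


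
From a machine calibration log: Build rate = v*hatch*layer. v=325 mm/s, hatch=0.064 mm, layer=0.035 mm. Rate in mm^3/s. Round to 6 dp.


Rate = 325 * 0.064 * 0.035 = 0.728 mm^3/s


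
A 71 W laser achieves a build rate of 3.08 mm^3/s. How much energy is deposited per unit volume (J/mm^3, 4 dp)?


SE = 71 / 3.08 = 23.0519 J/mm^3


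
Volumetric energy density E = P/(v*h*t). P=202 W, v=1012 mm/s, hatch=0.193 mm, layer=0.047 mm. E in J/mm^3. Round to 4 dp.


E = 202 / (1012*0.193*0.047) = 22.0047 J/mm^3


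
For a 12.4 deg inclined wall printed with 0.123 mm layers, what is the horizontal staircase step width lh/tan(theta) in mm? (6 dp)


step = 0.123 / tan(12.4) = 0.559436 mm


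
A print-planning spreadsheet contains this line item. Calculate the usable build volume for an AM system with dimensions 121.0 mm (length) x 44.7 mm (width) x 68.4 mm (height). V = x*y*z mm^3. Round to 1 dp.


V = 121.0 * 44.7 * 68.4 = 369955.1 mm^3


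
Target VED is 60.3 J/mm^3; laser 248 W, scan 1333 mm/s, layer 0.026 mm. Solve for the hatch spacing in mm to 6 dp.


h = 248 / (60.3*1333*0.026) = 0.118667 mm


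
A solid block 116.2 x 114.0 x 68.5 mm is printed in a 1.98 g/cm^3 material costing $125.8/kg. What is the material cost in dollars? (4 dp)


V = 116.2 * 114.0 * 68.5 = 907405.8 mm^3 = 907.4058 cm^3
Mass = 907.4058 * 1.98 / 1000 = 1.79666348 kg
Cost = 1.79666348 * 125.8 = 226.0203 $


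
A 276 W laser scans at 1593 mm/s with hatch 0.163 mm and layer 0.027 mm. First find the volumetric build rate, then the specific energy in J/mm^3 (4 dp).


Build rate = 1593 * 0.163 * 0.027 = 7.010793 mm^3/s
SE = 276 / 7.010793 = 39.3679 J/mm^3


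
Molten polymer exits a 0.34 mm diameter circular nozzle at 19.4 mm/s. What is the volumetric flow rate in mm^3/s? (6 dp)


A = pi*(0.34/2)^2 = 0.09079203 mm^2
Q = 0.09079203 * 19.4 = 1.761365 mm^3/s


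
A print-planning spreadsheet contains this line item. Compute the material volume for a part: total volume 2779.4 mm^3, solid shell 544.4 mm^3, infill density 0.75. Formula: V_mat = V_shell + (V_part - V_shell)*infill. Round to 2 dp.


V_infill = (2779.4 - 544.4) * 0.75 = 1676.25
V_total = 544.4 + 1676.25 = 2220.65 mm^3


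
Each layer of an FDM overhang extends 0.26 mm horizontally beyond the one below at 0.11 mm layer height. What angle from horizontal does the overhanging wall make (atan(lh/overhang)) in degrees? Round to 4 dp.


angle = atan(0.11/0.26) = 22.9321 degrees


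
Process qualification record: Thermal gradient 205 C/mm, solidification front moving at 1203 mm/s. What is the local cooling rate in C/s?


CR = 205 * 1203 = 246615 C/s


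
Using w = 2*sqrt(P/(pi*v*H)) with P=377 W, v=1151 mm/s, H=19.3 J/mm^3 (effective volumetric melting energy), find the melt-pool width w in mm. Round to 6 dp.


w = 2*sqrt(377/(pi*1151*19.3)) = 0.146997 mm


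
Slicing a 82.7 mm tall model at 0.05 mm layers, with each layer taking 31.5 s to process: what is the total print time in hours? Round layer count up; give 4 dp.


Layers = ceil(82.7/0.05) = 1654
t = 1654 * 31.5 / 3600 = 14.4725 hrs


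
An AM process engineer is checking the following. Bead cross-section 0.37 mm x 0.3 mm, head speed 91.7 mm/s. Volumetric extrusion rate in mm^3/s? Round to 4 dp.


Rate = 0.37 * 0.3 * 91.7 = 10.1787 mm^3/s


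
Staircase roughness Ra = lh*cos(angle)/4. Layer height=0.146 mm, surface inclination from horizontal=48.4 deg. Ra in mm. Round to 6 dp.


Ra = 0.146 * cos(48.4) / 4 = 0.024233 mm


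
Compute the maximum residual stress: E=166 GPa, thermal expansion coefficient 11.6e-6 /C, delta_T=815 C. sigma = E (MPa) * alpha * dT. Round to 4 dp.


sigma = 166*1000 * 11.6e-6 * 815 = 1569.364 MPa


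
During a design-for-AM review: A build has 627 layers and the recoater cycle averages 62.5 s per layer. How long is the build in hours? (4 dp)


t = 627 * 62.5 / 3600 = 10.8854 hrs


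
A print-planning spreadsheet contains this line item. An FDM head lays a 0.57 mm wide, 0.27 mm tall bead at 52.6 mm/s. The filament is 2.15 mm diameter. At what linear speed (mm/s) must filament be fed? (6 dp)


Q = 0.57 * 0.27 * 52.6 = 8.09514 mm^3/s
A_fil = pi*(2.15/2)^2 = 3.63050301 mm^2
v_feed = 8.09514 / 3.63050301 = 2.229757 mm/s


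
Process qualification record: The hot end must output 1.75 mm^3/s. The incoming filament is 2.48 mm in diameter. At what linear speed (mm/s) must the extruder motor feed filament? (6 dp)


A = pi*(2.48/2)^2 = 4.830513
v = 1.75 / 4.830513 = 0.36228 mm/s


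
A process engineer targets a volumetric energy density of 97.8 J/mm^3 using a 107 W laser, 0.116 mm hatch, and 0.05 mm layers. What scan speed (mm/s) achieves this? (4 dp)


v = 107 / (97.8*0.116*0.05) = 188.6327 mm/s


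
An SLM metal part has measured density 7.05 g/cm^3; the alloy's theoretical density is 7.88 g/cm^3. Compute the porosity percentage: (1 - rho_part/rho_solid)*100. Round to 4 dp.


Porosity = (1-7.05/7.88)*100 = 10.533 %


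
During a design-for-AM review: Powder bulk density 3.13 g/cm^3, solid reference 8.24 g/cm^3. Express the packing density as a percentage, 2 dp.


Packing = (3.13/8.24)*100 = 37.99 %


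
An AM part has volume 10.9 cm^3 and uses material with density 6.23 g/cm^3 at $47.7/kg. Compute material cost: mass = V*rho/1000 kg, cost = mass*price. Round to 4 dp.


Mass = 10.9*6.23/1000 = 0.067907 kg
Cost = 0.067907 * 47.7 = 3.2392 $


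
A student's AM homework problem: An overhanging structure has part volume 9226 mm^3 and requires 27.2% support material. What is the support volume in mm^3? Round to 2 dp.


V_support = 9226 * 0.272 = 2509.47 mm^3


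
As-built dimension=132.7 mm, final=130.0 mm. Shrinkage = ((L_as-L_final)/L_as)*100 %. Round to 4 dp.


Shrinkage = ((132.7-130.0)/132.7)*100 = 2.0347 %


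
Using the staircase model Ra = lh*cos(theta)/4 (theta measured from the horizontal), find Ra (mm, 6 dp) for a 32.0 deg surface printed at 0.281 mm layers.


Ra = 0.281 * cos(32.0) / 4 = 0.059575 mm


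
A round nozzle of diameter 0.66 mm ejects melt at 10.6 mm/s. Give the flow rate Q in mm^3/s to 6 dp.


A = pi*(0.66/2)^2 = 0.34211944 mm^2
Q = 0.34211944 * 10.6 = 3.626466 mm^3/s


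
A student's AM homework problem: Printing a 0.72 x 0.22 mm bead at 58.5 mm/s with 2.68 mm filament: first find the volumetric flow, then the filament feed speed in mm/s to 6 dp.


Q = 0.72 * 0.22 * 58.5 = 9.2664 mm^3/s
A_fil = pi*(2.68/2)^2 = 5.64104377 mm^2
v_feed = 9.2664 / 5.64104377 = 1.642675 mm/s


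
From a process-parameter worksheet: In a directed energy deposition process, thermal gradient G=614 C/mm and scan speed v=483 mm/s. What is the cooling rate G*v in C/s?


CR = 614 * 483 = 296562 C/s


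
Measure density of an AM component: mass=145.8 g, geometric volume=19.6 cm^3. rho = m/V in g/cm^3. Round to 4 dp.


rho = 145.8 / 19.6 = 7.4388 g/cm^3


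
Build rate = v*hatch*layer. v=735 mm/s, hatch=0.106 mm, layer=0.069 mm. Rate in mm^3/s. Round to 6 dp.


Rate = 735 * 0.106 * 0.069 = 5.37579 mm^3/s


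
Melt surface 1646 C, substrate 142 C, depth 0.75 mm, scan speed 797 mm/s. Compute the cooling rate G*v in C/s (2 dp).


G = (1646-142)/0.75 = 2005.33333333 C/mm
CR = 2005.33333333 * 797 = 1598250.67 C/s


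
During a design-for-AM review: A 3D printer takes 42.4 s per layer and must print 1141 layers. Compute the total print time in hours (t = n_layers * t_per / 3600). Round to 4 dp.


t = 1141 * 42.4 / 3600 = 13.4384 hrs


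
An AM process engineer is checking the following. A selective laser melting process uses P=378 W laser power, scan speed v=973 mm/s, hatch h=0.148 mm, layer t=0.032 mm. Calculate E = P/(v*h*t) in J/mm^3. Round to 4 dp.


E = 378 / (973*0.148*0.032) = 82.029 J/mm^3


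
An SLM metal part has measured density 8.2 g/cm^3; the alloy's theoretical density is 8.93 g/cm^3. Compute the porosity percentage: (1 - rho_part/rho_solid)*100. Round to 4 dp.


Porosity = (1-8.2/8.93)*100 = 8.1747 %


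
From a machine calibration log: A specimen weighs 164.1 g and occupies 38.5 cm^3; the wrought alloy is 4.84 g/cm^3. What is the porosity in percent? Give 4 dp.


rho_part = 164.1 / 38.5 = 4.26233766 g/cm^3
Porosity = (1 - 4.26233766/4.84)*100 = 11.9352 %


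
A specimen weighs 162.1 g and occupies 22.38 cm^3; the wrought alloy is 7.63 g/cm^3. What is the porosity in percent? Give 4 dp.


rho_part = 162.1 / 22.38 = 7.24307417 g/cm^3
Porosity = (1 - 7.24307417/7.63)*100 = 5.0711 %


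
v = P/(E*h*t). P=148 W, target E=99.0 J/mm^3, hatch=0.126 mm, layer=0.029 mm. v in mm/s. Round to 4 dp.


v = 148 / (99.0*0.126*0.029) = 409.1268 mm/s


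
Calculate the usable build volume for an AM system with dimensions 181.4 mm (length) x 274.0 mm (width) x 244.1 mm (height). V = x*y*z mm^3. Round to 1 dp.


V = 181.4 * 274.0 * 244.1 = 12132648.8 mm^3


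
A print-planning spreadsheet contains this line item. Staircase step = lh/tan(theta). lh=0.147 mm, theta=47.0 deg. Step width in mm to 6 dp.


step = 0.147 / tan(47.0) = 0.13708 mm


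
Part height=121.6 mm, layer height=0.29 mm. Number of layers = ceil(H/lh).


Layers = ceil(121.6/0.29) = 420


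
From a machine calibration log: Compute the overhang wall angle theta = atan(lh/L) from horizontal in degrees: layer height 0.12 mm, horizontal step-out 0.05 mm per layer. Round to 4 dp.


angle = atan(0.12/0.05) = 67.3801 degrees


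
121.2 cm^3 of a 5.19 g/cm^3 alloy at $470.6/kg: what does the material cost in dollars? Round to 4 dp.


Mass = 121.2*5.19/1000 = 0.629028 kg
Cost = 0.629028 * 470.6 = 296.0206 $


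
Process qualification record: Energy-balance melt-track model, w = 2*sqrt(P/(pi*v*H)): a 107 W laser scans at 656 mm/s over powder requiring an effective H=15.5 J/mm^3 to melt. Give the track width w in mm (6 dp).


w = 2*sqrt(107/(pi*656*15.5)) = 0.115752 mm


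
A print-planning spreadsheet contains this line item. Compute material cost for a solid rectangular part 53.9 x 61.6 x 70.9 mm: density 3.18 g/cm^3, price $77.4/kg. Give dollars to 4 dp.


V = 53.9 * 61.6 * 70.9 = 235405.016 mm^3 = 235.405016 cm^3
Mass = 235.405016 * 3.18 / 1000 = 0.74858795 kg
Cost = 0.74858795 * 77.4 = 57.9407 $


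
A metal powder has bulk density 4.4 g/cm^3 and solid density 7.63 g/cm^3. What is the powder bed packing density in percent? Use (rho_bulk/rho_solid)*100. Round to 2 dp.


Packing = (4.4/7.63)*100 = 57.67 %


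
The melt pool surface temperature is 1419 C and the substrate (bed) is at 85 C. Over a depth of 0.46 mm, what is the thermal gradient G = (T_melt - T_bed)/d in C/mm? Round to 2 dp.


G = (1419-85)/0.46 = 2900.0 C/mm


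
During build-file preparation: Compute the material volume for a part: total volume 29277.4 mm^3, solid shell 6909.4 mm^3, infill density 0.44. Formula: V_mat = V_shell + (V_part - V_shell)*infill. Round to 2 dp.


V_infill = (29277.4 - 6909.4) * 0.44 = 9841.92
V_total = 6909.4 + 9841.92 = 16751.32 mm^3


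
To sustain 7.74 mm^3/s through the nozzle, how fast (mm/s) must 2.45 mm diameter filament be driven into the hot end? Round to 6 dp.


A = pi*(2.45/2)^2 = 4.714352
v = 7.74 / 4.714352 = 1.641795 mm/s


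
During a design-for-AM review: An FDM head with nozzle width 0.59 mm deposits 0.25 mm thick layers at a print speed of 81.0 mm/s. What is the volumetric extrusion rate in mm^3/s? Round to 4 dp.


Rate = 0.59 * 0.25 * 81.0 = 11.9475 mm^3/s


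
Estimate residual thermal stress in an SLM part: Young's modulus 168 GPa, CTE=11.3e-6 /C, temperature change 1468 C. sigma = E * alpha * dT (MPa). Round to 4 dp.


sigma = 168*1000 * 11.3e-6 * 1468 = 2786.8512 MPa


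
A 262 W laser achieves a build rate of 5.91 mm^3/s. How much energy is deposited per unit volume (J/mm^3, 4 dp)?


SE = 262 / 5.91 = 44.3316 J/mm^3


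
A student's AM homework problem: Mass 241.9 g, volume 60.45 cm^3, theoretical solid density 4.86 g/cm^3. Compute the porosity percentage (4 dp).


rho_part = 241.9 / 60.45 = 4.00165426 g/cm^3
Porosity = (1 - 4.00165426/4.86)*100 = 17.6614 %


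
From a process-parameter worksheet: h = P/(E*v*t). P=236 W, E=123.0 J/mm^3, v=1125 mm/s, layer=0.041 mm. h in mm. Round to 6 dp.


h = 236 / (123.0*1125*0.041) = 0.041598 mm


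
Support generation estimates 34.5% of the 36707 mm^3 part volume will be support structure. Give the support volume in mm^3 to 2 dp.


V_support = 36707 * 0.345 = 12663.92 mm^3


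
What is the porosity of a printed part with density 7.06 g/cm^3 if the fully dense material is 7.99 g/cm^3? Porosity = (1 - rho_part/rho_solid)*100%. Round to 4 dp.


Porosity = (1-7.06/7.99)*100 = 11.6395 %


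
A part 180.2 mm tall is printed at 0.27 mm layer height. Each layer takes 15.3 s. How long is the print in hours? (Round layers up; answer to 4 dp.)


Layers = ceil(180.2/0.27) = 668
t = 668 * 15.3 / 3600 = 2.839 hrs


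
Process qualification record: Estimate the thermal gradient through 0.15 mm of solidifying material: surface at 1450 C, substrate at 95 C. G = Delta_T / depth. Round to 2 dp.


G = (1450-95)/0.15 = 9033.33 C/mm


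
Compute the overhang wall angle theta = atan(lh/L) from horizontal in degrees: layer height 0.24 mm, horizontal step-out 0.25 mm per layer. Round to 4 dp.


angle = atan(0.24/0.25) = 43.8309 degrees


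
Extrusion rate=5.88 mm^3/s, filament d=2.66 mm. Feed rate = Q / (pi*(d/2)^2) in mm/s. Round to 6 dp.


A = pi*(2.66/2)^2 = 5.557163
v = 5.88 / 5.557163 = 1.058094 mm/s


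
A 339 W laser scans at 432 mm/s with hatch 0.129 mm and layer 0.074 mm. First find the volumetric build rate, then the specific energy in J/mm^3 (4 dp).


Build rate = 432 * 0.129 * 0.074 = 4.123872 mm^3/s
SE = 339 / 4.123872 = 82.2043 J/mm^3


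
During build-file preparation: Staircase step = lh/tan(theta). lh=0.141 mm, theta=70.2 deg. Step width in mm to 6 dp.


step = 0.141 / tan(70.2) = 0.050763 mm


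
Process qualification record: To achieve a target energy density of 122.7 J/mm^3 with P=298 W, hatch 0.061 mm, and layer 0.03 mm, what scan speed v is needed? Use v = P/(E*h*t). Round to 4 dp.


v = 298 / (122.7*0.061*0.03) = 1327.1518 mm/s


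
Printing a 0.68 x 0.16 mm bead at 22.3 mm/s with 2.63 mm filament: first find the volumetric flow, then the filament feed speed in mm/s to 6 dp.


Q = 0.68 * 0.16 * 22.3 = 2.42624 mm^3/s
A_fil = pi*(2.63/2)^2 = 5.43252056 mm^2
v_feed = 2.42624 / 5.43252056 = 0.446614 mm/s


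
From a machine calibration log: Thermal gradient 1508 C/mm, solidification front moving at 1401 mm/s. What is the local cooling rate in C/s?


CR = 1508 * 1401 = 2112708 C/s


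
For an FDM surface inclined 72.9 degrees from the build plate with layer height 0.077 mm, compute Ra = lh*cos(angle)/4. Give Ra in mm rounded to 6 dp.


Ra = 0.077 * cos(72.9) / 4 = 0.00566 mm


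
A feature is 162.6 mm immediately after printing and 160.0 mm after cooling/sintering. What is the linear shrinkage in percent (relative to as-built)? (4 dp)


Shrinkage = ((162.6-160.0)/162.6)*100 = 1.599 %


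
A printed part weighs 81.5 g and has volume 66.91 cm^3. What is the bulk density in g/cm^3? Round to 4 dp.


rho = 81.5 / 66.91 = 1.2181 g/cm^3


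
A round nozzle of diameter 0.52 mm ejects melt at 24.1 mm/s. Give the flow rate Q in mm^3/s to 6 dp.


A = pi*(0.52/2)^2 = 0.21237166 mm^2
Q = 0.21237166 * 24.1 = 5.118157 mm^3/s


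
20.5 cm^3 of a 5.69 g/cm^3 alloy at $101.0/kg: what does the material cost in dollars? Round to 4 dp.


Mass = 20.5*5.69/1000 = 0.116645 kg
Cost = 0.116645 * 101.0 = 11.7811 $


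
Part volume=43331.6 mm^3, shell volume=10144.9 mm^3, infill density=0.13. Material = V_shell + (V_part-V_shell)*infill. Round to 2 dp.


V_infill = (43331.6 - 10144.9) * 0.13 = 4314.27
V_total = 10144.9 + 4314.27 = 14459.17 mm^3
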